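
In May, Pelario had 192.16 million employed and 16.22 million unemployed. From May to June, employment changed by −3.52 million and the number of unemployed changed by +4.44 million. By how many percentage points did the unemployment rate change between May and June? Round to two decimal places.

The unemployment rate changed by +2.09 percentage points.

May: labor force = 192.16 + 16.22 = 208.38; u = 16.22/208.38 = 7.78%.
June: labor force = 188.64 + 20.66 = 209.30; u = 20.66/209.30 = 9.87%.
Change = 9.87% − 7.78% = +2.09 pp.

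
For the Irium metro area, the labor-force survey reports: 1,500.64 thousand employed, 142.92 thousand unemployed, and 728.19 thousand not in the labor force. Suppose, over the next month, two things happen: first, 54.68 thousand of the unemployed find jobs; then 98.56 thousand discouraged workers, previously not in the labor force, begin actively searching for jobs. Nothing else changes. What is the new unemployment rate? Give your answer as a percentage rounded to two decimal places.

New unemployment rate ≈ 10.72%.

Initially, labor force = 1,500.64 + 142.92 = 1,643.56 thousand, so u = 142.92/1,643.56 = 8.70%.
After the first change, unemployed falls and employed rises by 54.68; labor force unchanged → E = 1,555.32, U = 88.24, labor force = 1,643.56 thousand.
After the second change, unemployed and labor force both rise by 98.56 → E = 1,555.32, U = 186.80, labor force = 1,742.12 thousand.
New unemployment rate = 186.80 / 1,742.12 = 10.72%.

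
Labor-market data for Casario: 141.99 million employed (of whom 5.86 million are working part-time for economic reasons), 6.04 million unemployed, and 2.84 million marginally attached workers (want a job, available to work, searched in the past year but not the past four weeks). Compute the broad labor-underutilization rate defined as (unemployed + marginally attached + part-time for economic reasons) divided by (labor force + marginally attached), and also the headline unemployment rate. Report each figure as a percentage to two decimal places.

Labor force = 141.99 + 6.04 = 148.03 million.
Numerator = 6.04 + 2.84 + 5.86 = 14.74 million.
Denominator = 148.03 + 2.84 = 150.87 million.
Broad rate = 14.74 / 150.87 = 9.77%.
Headline unemployment rate = 6.04 / 148.03 = 4.08%.

Broad underutilization rate ≈ 9.77%; headline unemployment rate ≈ 4.08%.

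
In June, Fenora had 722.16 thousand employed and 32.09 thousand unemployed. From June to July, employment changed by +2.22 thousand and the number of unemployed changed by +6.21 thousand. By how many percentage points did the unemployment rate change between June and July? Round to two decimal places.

June: labor force = 722.16 + 32.09 = 754.25; u = 32.09/754.25 = 4.25%.
July: labor force = 724.38 + 38.30 = 762.68; u = 38.30/762.68 = 5.02%.
Change = 5.02% − 4.25% = +0.77 pp.

The unemployment rate changed by +0.77 percentage points.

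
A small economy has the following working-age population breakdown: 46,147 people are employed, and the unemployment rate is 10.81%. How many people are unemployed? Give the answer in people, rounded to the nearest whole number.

About 5,593 are unemployed.

Let U be the number unemployed. The labor force is E + U, and U/(E+U) = 0.1081.
So U = 0.1081 × 46,147 / (1 − 0.1081) = 4988.49 / 0.8919 ≈ 5,593.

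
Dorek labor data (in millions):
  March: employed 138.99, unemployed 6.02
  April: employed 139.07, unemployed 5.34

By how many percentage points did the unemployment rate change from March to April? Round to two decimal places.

March: labor force = 138.99 + 6.02 = 145.01; u = 6.02/145.01 = 4.15%.
April: labor force = 139.07 + 5.34 = 144.41; u = 5.34/144.41 = 3.70%.
Change = 3.70% − 4.15% = −0.45 pp.

The unemployment rate changed by −0.45 percentage points.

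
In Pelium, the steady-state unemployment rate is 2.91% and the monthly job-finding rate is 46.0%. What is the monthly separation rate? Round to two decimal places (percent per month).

From u* = s/(s+f): s = u·f/(1−u).
s = 0.0291 × 46.0 / (1 − 0.0291) = 1.3386 / 0.9709 ≈ 1.38% per month.

Separation rate ≈ 1.38% per month.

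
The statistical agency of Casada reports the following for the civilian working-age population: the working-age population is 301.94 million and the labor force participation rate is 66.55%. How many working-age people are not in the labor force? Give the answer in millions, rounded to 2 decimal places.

Share not in the labor force = 1 − 0.6655 = 0.3345.
Not in labor force = 0.3345 × 301.94 ≈ 101.00 million.

About 101.00 million are not in the labor force.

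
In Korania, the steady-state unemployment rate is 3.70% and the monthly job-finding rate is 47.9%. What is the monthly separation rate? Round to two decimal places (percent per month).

Separation rate ≈ 1.84% per month.

From u* = s/(s+f): s = u·f/(1−u).
s = 0.0370 × 47.9 / (1 − 0.0370) = 1.7723 / 0.9630 ≈ 1.84% per month.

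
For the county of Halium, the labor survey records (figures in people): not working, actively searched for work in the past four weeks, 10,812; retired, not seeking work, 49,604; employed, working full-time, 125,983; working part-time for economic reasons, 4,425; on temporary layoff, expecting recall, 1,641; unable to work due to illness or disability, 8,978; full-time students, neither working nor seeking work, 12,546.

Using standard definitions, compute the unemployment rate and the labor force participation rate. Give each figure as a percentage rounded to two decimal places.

Employed = 125,983 + 4,425 = 130,408 (anyone who worked, including part-time for economic reasons, counts as employed).
Unemployed = 10,812 + 1,641 = 12,453 (jobless and actively searching, or on temporary layoff).
Labor force = 130,408 + 12,453 = 142,861.
Not in labor force = 49,604 + 8,978 + 12,546 = 71,128 (those not working and not actively searching are outside the labor force).
Civilian working-age population = 142,861 + 71,128 = 213,989.
Unemployment rate = 12,453 / 142,861 = 8.72%.
Labor force participation rate = 142,861 / 213,989 = 66.76%.

Unemployment rate ≈ 8.72%; labor force participation rate ≈ 66.76%.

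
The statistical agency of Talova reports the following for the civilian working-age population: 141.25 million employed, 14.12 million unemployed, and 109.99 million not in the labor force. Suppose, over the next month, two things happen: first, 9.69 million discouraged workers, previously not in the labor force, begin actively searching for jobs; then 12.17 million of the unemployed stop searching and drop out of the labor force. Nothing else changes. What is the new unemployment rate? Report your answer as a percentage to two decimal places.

New unemployment rate ≈ 7.61%.

Initially, labor force = 141.25 + 14.12 = 155.37 million, so u = 14.12/155.37 = 9.09%.
After the first change, unemployed and labor force both rise by 9.69 → E = 141.25, U = 23.81, labor force = 165.06 million.
After the second change, unemployed and labor force both fall by 12.17 → E = 141.25, U = 11.64, labor force = 152.89 million.
New unemployment rate = 11.64 / 152.89 = 7.61%.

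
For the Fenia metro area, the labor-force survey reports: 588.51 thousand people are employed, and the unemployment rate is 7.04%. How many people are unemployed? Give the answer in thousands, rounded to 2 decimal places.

About 44.57 thousand are unemployed.

Let U be the number unemployed. The labor force is E + U, and U/(E+U) = 0.0704.
So U = 0.0704 × 588.51 / (1 − 0.0704) = 41.4311 / 0.9296 ≈ 44.57 thousand.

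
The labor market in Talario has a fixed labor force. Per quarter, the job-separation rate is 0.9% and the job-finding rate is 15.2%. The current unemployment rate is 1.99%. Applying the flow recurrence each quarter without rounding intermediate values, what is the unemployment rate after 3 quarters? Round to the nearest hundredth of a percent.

Unemployment rate after three quarters ≈ 3.46%.

With a fixed labor force, u_{t+1} = u_t + s·(1−u_t) − f·u_t = u_t·(1−s−f) + s.
Here 1−s−f = 0.839 and s = 0.009.
u_1 = 0.019900 × 0.839 + 0.009 = 0.025696.
u_2 = 0.025696 × 0.839 + 0.009 = 0.030559.
u_3 = 0.030559 × 0.839 + 0.009 = 0.034639.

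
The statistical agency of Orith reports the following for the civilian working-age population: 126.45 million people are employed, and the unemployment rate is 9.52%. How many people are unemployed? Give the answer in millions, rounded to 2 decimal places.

Let U be the number unemployed. The labor force is E + U, and U/(E+U) = 0.0952.
So U = 0.0952 × 126.45 / (1 − 0.0952) = 12.0380 / 0.9048 ≈ 13.30 million.

About 13.30 million are unemployed.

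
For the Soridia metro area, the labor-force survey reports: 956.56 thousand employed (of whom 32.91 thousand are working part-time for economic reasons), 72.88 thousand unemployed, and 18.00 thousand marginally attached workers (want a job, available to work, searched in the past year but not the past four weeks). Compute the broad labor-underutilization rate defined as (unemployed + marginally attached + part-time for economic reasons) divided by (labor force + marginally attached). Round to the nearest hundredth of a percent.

Labor force = 956.56 + 72.88 = 1,029.44 thousand.
Numerator = 72.88 + 18.00 + 32.91 = 123.79 thousand.
Denominator = 1,029.44 + 18.00 = 1,047.44 thousand.
Broad rate = 123.79 / 1,047.44 = 11.82%.

Broad underutilization rate ≈ 11.82%.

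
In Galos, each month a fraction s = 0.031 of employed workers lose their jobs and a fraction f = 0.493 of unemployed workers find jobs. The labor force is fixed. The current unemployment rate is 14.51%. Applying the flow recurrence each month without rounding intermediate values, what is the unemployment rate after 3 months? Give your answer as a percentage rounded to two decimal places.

With a fixed labor force, u_{t+1} = u_t + s·(1−u_t) − f·u_t = u_t·(1−s−f) + s.
Here 1−s−f = 0.476 and s = 0.031.
u_1 = 0.145100 × 0.476 + 0.031 = 0.100068.
u_2 = 0.100068 × 0.476 + 0.031 = 0.078632.
u_3 = 0.078632 × 0.476 + 0.031 = 0.068429.

Unemployment rate after three months ≈ 6.84%.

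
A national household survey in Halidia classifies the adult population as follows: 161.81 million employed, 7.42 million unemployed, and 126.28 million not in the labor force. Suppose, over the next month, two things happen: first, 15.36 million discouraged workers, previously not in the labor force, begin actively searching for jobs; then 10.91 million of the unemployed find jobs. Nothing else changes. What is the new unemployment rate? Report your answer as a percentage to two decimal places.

New unemployment rate ≈ 6.43%.

Initially, labor force = 161.81 + 7.42 = 169.23 million, so u = 7.42/169.23 = 4.38%.
After the first change, unemployed and labor force both rise by 15.36 → E = 161.81, U = 22.78, labor force = 184.59 million.
After the second change, unemployed falls and employed rises by 10.91; labor force unchanged → E = 172.72, U = 11.87, labor force = 184.59 million.
New unemployment rate = 11.87 / 184.59 = 6.43%.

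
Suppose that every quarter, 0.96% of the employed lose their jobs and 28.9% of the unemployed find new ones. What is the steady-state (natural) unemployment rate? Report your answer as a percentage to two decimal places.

At steady state the flows balance: s·E = f·U, so U/(E+U) = s/(s+f).
u* = 0.96 / (0.96 + 28.9) = 0.96 / 29.86 = 3.22%.

Steady-state unemployment rate ≈ 3.22%.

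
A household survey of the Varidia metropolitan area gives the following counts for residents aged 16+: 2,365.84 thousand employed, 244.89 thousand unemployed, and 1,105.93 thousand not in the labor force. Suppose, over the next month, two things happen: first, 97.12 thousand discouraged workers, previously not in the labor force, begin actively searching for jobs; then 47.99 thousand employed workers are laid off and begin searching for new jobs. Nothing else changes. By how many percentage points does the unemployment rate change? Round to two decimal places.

Initially, labor force = 2,365.84 + 244.89 = 2,610.73 thousand, so u = 244.89/2,610.73 = 9.38%.
After the first change, unemployed and labor force both rise by 97.12 → E = 2,365.84, U = 342.01, labor force = 2,707.85 thousand.
After the second change, employed falls and unemployed rises by 47.99; labor force unchanged → E = 2,317.85, U = 390.00, labor force = 2,707.85 thousand.
New unemployment rate = 390.00 / 2,707.85 = 14.40%.
Change = 14.40% − 9.38% = +5.02 percentage points.

The unemployment rate changes by +5.02 percentage points.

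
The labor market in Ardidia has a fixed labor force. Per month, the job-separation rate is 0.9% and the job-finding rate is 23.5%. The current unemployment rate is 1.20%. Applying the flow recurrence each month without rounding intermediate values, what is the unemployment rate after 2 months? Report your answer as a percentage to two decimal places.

Unemployment rate after two months ≈ 2.27%.

With a fixed labor force, u_{t+1} = u_t + s·(1−u_t) − f·u_t = u_t·(1−s−f) + s.
Here 1−s−f = 0.756 and s = 0.009.
u_1 = 0.012000 × 0.756 + 0.009 = 0.018072.
u_2 = 0.018072 × 0.756 + 0.009 = 0.022662.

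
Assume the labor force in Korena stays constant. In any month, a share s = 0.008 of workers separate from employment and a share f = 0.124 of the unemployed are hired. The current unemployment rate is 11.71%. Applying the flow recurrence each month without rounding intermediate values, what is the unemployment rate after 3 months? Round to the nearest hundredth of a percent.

Unemployment rate after three months ≈ 9.76%.

With a fixed labor force, u_{t+1} = u_t + s·(1−u_t) − f·u_t = u_t·(1−s−f) + s.
Here 1−s−f = 0.868 and s = 0.008.
u_1 = 0.117100 × 0.868 + 0.008 = 0.109643.
u_2 = 0.109643 × 0.868 + 0.008 = 0.103170.
u_3 = 0.103170 × 0.868 + 0.008 = 0.097552.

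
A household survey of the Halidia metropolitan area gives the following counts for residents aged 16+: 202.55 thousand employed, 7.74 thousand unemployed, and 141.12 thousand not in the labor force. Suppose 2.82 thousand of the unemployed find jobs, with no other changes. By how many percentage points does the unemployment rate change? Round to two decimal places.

The unemployment rate changes by −1.34 percentage points.

Initially, labor force = 202.55 + 7.74 = 210.29 thousand, so u = 7.74/210.29 = 3.68%.
After the change, unemployed falls and employed rises by 2.82; labor force unchanged → E = 205.37, U = 4.92, labor force = 210.29 thousand.
New unemployment rate = 4.92 / 210.29 = 2.34%.
Change = 2.34% − 3.68% = −1.34 percentage points.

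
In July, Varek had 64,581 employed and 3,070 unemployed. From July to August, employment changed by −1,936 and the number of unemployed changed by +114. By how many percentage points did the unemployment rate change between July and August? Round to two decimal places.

The unemployment rate changed by +0.30 percentage points.

July: labor force = 64,581 + 3,070 = 67,651; u = 3,070/67,651 = 4.54%.
August: labor force = 62,645 + 3,184 = 65,829; u = 3,184/65,829 = 4.84%.
Change = 4.84% − 4.54% = +0.30 pp.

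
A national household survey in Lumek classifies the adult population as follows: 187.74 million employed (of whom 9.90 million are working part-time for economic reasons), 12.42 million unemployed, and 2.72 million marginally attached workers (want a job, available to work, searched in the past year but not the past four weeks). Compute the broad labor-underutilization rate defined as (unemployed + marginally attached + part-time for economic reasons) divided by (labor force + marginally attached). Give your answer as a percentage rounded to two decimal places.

Broad underutilization rate ≈ 12.34%.

Labor force = 187.74 + 12.42 = 200.16 million.
Numerator = 12.42 + 2.72 + 9.90 = 25.04 million.
Denominator = 200.16 + 2.72 = 202.88 million.
Broad rate = 25.04 / 202.88 = 12.34%.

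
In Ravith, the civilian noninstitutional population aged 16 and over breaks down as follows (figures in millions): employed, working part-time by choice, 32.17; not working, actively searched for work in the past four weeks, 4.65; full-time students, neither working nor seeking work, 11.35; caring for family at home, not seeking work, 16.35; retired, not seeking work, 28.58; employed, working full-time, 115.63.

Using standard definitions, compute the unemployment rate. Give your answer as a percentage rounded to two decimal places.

Employed = 32.17 + 115.63 = 147.80 million.
Unemployed = 4.65 million.
Labor force = 147.80 + 4.65 = 152.45 million.
Unemployment rate = 4.65 / 152.45 = 3.05%.

Unemployment rate ≈ 3.05%.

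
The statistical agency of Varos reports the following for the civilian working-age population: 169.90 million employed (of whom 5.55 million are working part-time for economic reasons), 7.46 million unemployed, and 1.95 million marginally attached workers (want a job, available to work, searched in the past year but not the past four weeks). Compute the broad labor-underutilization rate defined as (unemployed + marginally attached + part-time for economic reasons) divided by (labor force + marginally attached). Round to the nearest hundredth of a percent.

Broad underutilization rate ≈ 8.34%.

Labor force = 169.90 + 7.46 = 177.36 million.
Numerator = 7.46 + 1.95 + 5.55 = 14.96 million.
Denominator = 177.36 + 1.95 = 179.31 million.
Broad rate = 14.96 / 179.31 = 8.34%.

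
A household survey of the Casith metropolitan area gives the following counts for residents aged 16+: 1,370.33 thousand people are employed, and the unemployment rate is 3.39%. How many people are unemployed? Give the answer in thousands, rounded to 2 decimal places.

About 48.08 thousand are unemployed.

Let U be the number unemployed. The labor force is E + U, and U/(E+U) = 0.0339.
So U = 0.0339 × 1,370.33 / (1 − 0.0339) = 46.4542 / 0.9661 ≈ 48.08 thousand.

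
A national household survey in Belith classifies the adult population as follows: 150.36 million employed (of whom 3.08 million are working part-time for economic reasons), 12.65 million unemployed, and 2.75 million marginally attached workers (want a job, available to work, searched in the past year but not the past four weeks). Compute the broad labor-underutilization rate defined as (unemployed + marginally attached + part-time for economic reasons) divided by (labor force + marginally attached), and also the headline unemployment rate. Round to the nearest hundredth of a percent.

Broad underutilization rate ≈ 11.15%; headline unemployment rate ≈ 7.76%.

Labor force = 150.36 + 12.65 = 163.01 million.
Numerator = 12.65 + 2.75 + 3.08 = 18.48 million.
Denominator = 163.01 + 2.75 = 165.76 million.
Broad rate = 18.48 / 165.76 = 11.15%.
Headline unemployment rate = 12.65 / 163.01 = 7.76%.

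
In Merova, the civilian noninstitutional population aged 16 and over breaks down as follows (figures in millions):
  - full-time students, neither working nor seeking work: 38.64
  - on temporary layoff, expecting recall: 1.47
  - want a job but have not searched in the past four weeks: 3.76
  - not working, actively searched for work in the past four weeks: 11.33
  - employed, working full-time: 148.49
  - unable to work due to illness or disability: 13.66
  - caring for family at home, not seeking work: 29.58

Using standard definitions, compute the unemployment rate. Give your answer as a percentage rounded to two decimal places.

Unemployment rate ≈ 7.94%.

Employed = 148.49 million.
Unemployed = 1.47 + 11.33 = 12.80 million (jobless and actively searching, or on temporary layoff).
Labor force = 148.49 + 12.80 = 161.29 million.
Unemployment rate = 12.80 / 161.29 = 7.94%.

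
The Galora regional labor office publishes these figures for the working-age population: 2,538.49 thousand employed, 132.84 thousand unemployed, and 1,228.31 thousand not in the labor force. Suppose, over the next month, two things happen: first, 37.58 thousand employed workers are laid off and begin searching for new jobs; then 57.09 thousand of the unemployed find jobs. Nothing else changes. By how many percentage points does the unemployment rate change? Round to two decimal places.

Initially, labor force = 2,538.49 + 132.84 = 2,671.33 thousand, so u = 132.84/2,671.33 = 4.97%.
After the first change, employed falls and unemployed rises by 37.58; labor force unchanged → E = 2,500.91, U = 170.42, labor force = 2,671.33 thousand.
After the second change, unemployed falls and employed rises by 57.09; labor force unchanged → E = 2,558.00, U = 113.33, labor force = 2,671.33 thousand.
New unemployment rate = 113.33 / 2,671.33 = 4.24%.
Change = 4.24% − 4.97% = −0.73 percentage points.

The unemployment rate changes by −0.73 percentage points.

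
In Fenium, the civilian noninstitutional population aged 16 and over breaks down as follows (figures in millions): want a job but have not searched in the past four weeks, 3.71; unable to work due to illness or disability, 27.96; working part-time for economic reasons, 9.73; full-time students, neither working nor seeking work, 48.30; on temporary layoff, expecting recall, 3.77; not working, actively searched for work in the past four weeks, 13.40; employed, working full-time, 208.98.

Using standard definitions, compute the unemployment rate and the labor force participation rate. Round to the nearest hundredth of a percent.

Employed = 9.73 + 208.98 = 218.71 million (anyone who worked, including part-time for economic reasons, counts as employed).
Unemployed = 3.77 + 13.40 = 17.17 million (jobless and actively searching, or on temporary layoff).
Labor force = 218.71 + 17.17 = 235.88 million.
Not in labor force = 3.71 + 27.96 + 48.30 = 79.97 million (those not working and not actively searching are outside the labor force — including those who want a job but have given up searching).
Civilian working-age population = 235.88 + 79.97 = 315.85 million.
Unemployment rate = 17.17 / 235.88 = 7.28%.
Labor force participation rate = 235.88 / 315.85 = 74.68%.

Unemployment rate ≈ 7.28%; labor force participation rate ≈ 74.68%.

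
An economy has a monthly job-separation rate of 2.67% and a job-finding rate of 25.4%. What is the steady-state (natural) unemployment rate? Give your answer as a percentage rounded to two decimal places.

Steady-state unemployment rate ≈ 9.51%.

At steady state the flows balance: s·E = f·U, so U/(E+U) = s/(s+f).
u* = 2.67 / (2.67 + 25.4) = 2.67 / 28.07 = 9.51%.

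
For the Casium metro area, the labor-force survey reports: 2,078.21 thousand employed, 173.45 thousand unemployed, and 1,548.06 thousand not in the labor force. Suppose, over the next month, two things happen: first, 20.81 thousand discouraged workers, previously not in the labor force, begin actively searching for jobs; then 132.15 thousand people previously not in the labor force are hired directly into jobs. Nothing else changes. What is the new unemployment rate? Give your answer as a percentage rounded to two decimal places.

New unemployment rate ≈ 8.08%.

Initially, labor force = 2,078.21 + 173.45 = 2,251.66 thousand, so u = 173.45/2,251.66 = 7.70%.
After the first change, unemployed and labor force both rise by 20.81 → E = 2,078.21, U = 194.26, labor force = 2,272.47 thousand.
After the second change, employed and labor force both rise by 132.15; unemployed unchanged → E = 2,210.36, U = 194.26, labor force = 2,404.62 thousand.
New unemployment rate = 194.26 / 2,404.62 = 8.08%.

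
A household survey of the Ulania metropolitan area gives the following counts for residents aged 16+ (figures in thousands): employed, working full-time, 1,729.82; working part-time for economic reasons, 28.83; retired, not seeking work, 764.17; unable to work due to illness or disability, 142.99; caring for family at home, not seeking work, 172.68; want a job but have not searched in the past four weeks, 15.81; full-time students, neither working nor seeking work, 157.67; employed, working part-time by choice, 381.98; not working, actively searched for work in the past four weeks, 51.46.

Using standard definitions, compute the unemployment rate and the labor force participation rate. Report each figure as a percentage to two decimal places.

Employed = 1,729.82 + 28.83 + 381.98 = 2,140.63 thousand (anyone who worked, including part-time for economic reasons, counts as employed).
Unemployed = 51.46 thousand.
Labor force = 2,140.63 + 51.46 = 2,192.09 thousand.
Not in labor force = 764.17 + 142.99 + 172.68 + 15.81 + 157.67 = 1,253.32 thousand (those not working and not actively searching are outside the labor force — including those who want a job but have given up searching).
Civilian working-age population = 2,192.09 + 1,253.32 = 3,445.41 thousand.
Unemployment rate = 51.46 / 2,192.09 = 2.35%.
Labor force participation rate = 2,192.09 / 3,445.41 = 63.62%.

Unemployment rate ≈ 2.35%; labor force participation rate ≈ 63.62%.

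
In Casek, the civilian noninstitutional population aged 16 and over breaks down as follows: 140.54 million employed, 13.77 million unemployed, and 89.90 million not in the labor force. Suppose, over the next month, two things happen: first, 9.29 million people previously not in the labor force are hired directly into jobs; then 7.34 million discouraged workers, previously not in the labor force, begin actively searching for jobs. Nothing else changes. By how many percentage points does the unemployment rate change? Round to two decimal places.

Initially, labor force = 140.54 + 13.77 = 154.31 million, so u = 13.77/154.31 = 8.92%.
After the first change, employed and labor force both rise by 9.29; unemployed unchanged → E = 149.83, U = 13.77, labor force = 163.60 million.
After the second change, unemployed and labor force both rise by 7.34 → E = 149.83, U = 21.11, labor force = 170.94 million.
New unemployment rate = 21.11 / 170.94 = 12.35%.
Change = 12.35% − 8.92% = +3.43 percentage points.

The unemployment rate changes by +3.43 percentage points.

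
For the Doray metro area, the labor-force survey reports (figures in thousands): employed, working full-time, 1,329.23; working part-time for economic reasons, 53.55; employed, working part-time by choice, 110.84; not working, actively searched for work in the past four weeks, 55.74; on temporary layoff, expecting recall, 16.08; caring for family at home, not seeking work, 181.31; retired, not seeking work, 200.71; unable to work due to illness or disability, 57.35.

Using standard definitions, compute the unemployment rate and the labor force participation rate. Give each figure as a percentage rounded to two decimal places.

Employed = 1,329.23 + 53.55 + 110.84 = 1,493.62 thousand (anyone who worked, including part-time for economic reasons, counts as employed).
Unemployed = 55.74 + 16.08 = 71.82 thousand (jobless and actively searching, or on temporary layoff).
Labor force = 1,493.62 + 71.82 = 1,565.44 thousand.
Not in labor force = 181.31 + 200.71 + 57.35 = 439.37 thousand (those not working and not actively searching are outside the labor force).
Civilian working-age population = 1,565.44 + 439.37 = 2,004.81 thousand.
Unemployment rate = 71.82 / 1,565.44 = 4.59%.
Labor force participation rate = 1,565.44 / 2,004.81 = 78.08%.

Unemployment rate ≈ 4.59%; labor force participation rate ≈ 78.08%.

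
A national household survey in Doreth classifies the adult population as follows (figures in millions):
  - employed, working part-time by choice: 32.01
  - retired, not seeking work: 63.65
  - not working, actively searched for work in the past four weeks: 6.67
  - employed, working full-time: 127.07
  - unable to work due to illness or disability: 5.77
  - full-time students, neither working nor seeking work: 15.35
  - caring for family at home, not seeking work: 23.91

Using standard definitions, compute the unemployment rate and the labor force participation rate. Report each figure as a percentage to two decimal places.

Employed = 32.01 + 127.07 = 159.08 million.
Unemployed = 6.67 million.
Labor force = 159.08 + 6.67 = 165.75 million.
Not in labor force = 63.65 + 5.77 + 15.35 + 23.91 = 108.68 million (those not working and not actively searching are outside the labor force).
Civilian working-age population = 165.75 + 108.68 = 274.43 million.
Unemployment rate = 6.67 / 165.75 = 4.02%.
Labor force participation rate = 165.75 / 274.43 = 60.40%.

Unemployment rate ≈ 4.02%; labor force participation rate ≈ 60.40%.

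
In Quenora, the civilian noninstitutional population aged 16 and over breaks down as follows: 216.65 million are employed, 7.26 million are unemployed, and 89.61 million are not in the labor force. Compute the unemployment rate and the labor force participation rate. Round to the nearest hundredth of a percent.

Labor force = employed + unemployed = 216.65 + 7.26 = 223.91 million.
Working-age population = 223.91 + 89.61 = 313.52 million.
Unemployment rate = 7.26 / 223.91 = 3.24%.
Labor force participation rate = 223.91 / 313.52 = 71.42%.

Unemployment rate ≈ 3.24%; labor force participation rate ≈ 71.42%.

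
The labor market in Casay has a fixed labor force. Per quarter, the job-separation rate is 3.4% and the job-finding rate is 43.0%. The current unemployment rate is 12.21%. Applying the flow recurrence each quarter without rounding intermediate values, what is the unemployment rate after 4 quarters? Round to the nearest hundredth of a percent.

Unemployment rate after four quarters ≈ 7.73%.

With a fixed labor force, u_{t+1} = u_t + s·(1−u_t) − f·u_t = u_t·(1−s−f) + s.
Here 1−s−f = 0.536 and s = 0.034.
u_1 = 0.122100 × 0.536 + 0.034 = 0.099446.
u_2 = 0.099446 × 0.536 + 0.034 = 0.087303.
u_3 = 0.087303 × 0.536 + 0.034 = 0.080794.
u_4 = 0.080794 × 0.536 + 0.034 = 0.077306.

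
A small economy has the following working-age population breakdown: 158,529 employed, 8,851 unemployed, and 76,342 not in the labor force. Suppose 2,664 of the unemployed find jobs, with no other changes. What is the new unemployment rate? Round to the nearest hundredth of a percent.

Initially, labor force = 158,529 + 8,851 = 167,380, so u = 8,851/167,380 = 5.29%.
After the change, unemployed falls and employed rises by 2,664; labor force unchanged → E = 161,193, U = 6,187, labor force = 167,380.
New unemployment rate = 6,187 / 167,380 = 3.70%.

New unemployment rate ≈ 3.70%.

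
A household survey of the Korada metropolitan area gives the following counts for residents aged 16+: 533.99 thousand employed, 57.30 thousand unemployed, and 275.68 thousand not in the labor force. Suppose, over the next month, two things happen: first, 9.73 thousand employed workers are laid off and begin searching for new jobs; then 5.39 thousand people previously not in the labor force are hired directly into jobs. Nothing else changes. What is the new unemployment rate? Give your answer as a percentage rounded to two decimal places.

New unemployment rate ≈ 11.23%.

Initially, labor force = 533.99 + 57.30 = 591.29 thousand, so u = 57.30/591.29 = 9.69%.
After the first change, employed falls and unemployed rises by 9.73; labor force unchanged → E = 524.26, U = 67.03, labor force = 591.29 thousand.
After the second change, employed and labor force both rise by 5.39; unemployed unchanged → E = 529.65, U = 67.03, labor force = 596.68 thousand.
New unemployment rate = 67.03 / 596.68 = 11.23%.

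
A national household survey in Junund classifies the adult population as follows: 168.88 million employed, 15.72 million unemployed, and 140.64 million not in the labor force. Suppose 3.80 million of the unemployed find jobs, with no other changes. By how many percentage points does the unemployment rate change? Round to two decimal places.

Initially, labor force = 168.88 + 15.72 = 184.60 million, so u = 15.72/184.60 = 8.52%.
After the change, unemployed falls and employed rises by 3.80; labor force unchanged → E = 172.68, U = 11.92, labor force = 184.60 million.
New unemployment rate = 11.92 / 184.60 = 6.46%.
Change = 6.46% − 8.52% = −2.06 percentage points.

The unemployment rate changes by −2.06 percentage points.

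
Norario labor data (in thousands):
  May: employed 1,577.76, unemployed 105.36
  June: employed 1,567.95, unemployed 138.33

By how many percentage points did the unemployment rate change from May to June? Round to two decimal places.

The unemployment rate changed by +1.85 percentage points.

May: labor force = 1,577.76 + 105.36 = 1,683.12; u = 105.36/1,683.12 = 6.26%.
June: labor force = 1,567.95 + 138.33 = 1,706.28; u = 138.33/1,706.28 = 8.11%.
Change = 8.11% − 6.26% = +1.85 pp.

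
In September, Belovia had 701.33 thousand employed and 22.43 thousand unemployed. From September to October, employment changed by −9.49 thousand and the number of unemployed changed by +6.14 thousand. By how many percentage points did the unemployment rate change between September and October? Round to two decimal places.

The unemployment rate changed by +0.87 percentage points.

September: labor force = 701.33 + 22.43 = 723.76; u = 22.43/723.76 = 3.10%.
October: labor force = 691.84 + 28.57 = 720.41; u = 28.57/720.41 = 3.97%.
Change = 3.97% − 3.10% = +0.87 pp.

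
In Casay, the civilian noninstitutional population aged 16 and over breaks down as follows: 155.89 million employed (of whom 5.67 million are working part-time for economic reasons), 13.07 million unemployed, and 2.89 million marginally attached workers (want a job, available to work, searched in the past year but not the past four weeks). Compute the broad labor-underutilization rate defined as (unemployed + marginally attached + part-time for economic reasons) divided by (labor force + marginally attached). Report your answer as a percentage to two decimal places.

Labor force = 155.89 + 13.07 = 168.96 million.
Numerator = 13.07 + 2.89 + 5.67 = 21.63 million.
Denominator = 168.96 + 2.89 = 171.85 million.
Broad rate = 21.63 / 171.85 = 12.59%.

Broad underutilization rate ≈ 12.59%.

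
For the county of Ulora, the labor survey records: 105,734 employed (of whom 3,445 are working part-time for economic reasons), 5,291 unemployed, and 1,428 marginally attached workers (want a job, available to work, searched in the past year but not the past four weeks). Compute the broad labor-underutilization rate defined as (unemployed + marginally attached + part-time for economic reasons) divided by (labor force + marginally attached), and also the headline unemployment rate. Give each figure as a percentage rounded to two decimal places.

Broad underutilization rate ≈ 9.04%; headline unemployment rate ≈ 4.77%.

Labor force = 105,734 + 5,291 = 111,025.
Numerator = 5,291 + 1,428 + 3,445 = 10,164.
Denominator = 111,025 + 1,428 = 112,453.
Broad rate = 10,164 / 112,453 = 9.04%.
Headline unemployment rate = 5,291 / 111,025 = 4.77%.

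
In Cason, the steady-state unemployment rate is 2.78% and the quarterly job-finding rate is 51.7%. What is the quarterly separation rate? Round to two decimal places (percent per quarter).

Separation rate ≈ 1.48% per quarter.

From u* = s/(s+f): s = u·f/(1−u).
s = 0.0278 × 51.7 / (1 − 0.0278) = 1.4373 / 0.9722 ≈ 1.48% per quarter.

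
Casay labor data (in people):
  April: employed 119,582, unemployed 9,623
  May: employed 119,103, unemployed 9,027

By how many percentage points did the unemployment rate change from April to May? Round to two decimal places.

The unemployment rate changed by −0.40 percentage points.

April: labor force = 119,582 + 9,623 = 129,205; u = 9,623/129,205 = 7.45%.
May: labor force = 119,103 + 9,027 = 128,130; u = 9,027/128,130 = 7.05%.
Change = 7.05% − 7.45% = −0.40 pp.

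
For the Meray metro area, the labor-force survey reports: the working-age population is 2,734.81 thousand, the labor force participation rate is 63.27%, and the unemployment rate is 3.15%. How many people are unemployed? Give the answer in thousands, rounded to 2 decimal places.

Labor force = 0.6327 × 2,734.81 = 1,730.31 thousand.
Unemployed = 0.0315 × 1,730.31 ≈ 54.50 thousand.

About 54.50 thousand are unemployed.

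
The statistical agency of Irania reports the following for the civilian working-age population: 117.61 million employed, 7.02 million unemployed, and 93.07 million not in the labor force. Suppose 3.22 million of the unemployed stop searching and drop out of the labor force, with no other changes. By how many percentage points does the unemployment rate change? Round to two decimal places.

Initially, labor force = 117.61 + 7.02 = 124.63 million, so u = 7.02/124.63 = 5.63%.
After the change, unemployed and labor force both fall by 3.22 → E = 117.61, U = 3.80, labor force = 121.41 million.
New unemployment rate = 3.80 / 121.41 = 3.13%.
Change = 3.13% − 5.63% = −2.50 percentage points.

The unemployment rate changes by −2.50 percentage points.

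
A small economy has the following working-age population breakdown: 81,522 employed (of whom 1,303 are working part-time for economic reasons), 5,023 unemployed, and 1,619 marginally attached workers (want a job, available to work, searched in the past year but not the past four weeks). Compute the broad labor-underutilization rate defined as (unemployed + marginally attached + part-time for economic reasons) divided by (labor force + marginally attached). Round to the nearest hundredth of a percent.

Labor force = 81,522 + 5,023 = 86,545.
Numerator = 5,023 + 1,619 + 1,303 = 7,945.
Denominator = 86,545 + 1,619 = 88,164.
Broad rate = 7,945 / 88,164 = 9.01%.

Broad underutilization rate ≈ 9.01%.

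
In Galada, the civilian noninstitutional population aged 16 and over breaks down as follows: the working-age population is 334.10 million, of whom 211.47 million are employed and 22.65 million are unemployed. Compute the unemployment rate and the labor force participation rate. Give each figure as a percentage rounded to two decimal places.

Labor force = employed + unemployed = 211.47 + 22.65 = 234.12 million.
Unemployment rate = 22.65 / 234.12 = 9.67%.
Labor force participation rate = 234.12 / 334.10 = 70.07%.

Unemployment rate ≈ 9.67%; labor force participation rate ≈ 70.07%.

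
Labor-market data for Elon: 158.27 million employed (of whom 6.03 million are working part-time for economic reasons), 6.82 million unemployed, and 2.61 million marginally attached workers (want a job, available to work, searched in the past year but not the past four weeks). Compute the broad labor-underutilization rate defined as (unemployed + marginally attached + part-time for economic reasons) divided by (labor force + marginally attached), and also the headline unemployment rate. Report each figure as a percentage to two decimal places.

Labor force = 158.27 + 6.82 = 165.09 million.
Numerator = 6.82 + 2.61 + 6.03 = 15.46 million.
Denominator = 165.09 + 2.61 = 167.70 million.
Broad rate = 15.46 / 167.70 = 9.22%.
Headline unemployment rate = 6.82 / 165.09 = 4.13%.

Broad underutilization rate ≈ 9.22%; headline unemployment rate ≈ 4.13%.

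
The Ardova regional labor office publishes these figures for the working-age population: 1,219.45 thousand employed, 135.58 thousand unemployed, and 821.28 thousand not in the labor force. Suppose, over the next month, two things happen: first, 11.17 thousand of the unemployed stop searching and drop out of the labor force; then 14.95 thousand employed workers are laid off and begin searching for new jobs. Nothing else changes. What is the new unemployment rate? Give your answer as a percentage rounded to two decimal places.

Initially, labor force = 1,219.45 + 135.58 = 1,355.03 thousand, so u = 135.58/1,355.03 = 10.01%.
After the first change, unemployed and labor force both fall by 11.17 → E = 1,219.45, U = 124.41, labor force = 1,343.86 thousand.
After the second change, employed falls and unemployed rises by 14.95; labor force unchanged → E = 1,204.50, U = 139.36, labor force = 1,343.86 thousand.
New unemployment rate = 139.36 / 1,343.86 = 10.37%.

New unemployment rate ≈ 10.37%.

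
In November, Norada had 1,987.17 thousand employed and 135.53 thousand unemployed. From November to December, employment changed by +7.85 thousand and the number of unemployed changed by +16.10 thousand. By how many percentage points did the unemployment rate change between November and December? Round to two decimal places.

November: labor force = 1,987.17 + 135.53 = 2,122.70; u = 135.53/2,122.70 = 6.38%.
December: labor force = 1,995.02 + 151.63 = 2,146.65; u = 151.63/2,146.65 = 7.06%.
Change = 7.06% − 6.38% = +0.68 pp.

The unemployment rate changed by +0.68 percentage points.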